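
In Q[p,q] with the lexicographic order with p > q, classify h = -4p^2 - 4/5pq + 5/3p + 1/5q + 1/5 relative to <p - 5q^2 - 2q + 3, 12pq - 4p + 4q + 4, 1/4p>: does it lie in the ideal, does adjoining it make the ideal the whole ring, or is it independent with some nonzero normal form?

First compute the reduced Gröbner basis of I by Buchberger's algorithm.
f_1 = p - 5q^2 - 2q + 3, LT = p.
f_2 = 12pq - 4p + 4q + 4, LT = pq.
f_3 = 1/4p, LT = p.

S(f_1,f_2): lcm = pq. S = 1/3p - 5q^3 - 2q^2 + 8/3q - 1/3.
  reduce S modulo (f_1, f_2, f_3):
  remainder -5q^3 - 1/3q^2 + 10/3q - 4/3 ≠ 0; add k_4 = -5q^3 - 1/3q^2 + 10/3q - 4/3 to the basis.

S(f_1,f_3): lcm = p. S = -5q^2 - 2q + 3.
  reduce S modulo (f_1, f_2, f_3, k_4):
  remainder -5q^2 - 2q + 3 ≠ 0; add k_5 = -5q^2 - 2q + 3 to the basis.

S(f_2,f_3): lcm = pq. S = -1/3p + 1/3q + 1/3.
  reduce S modulo (f_1, f_2, f_3, k_4, k_5):
  remainder 1/3q + 1/3 ≠ 0; add k_6 = 1/3q + 1/3 to the basis.

The other S-polynomials (S(f_1,k_4), S(f_2,k_4), S(f_3,k_4), S(f_1,k_5), S(f_2,k_5), S(f_3,k_5), S(k_4,k_5), S(f_1,k_6), S(f_2,k_6), S(f_3,k_6), S(k_4,k_6), S(k_5,k_6)) all reduce to 0 modulo the current basis, so we have a Gröbner basis.
Inter-reduce: drop elements whose leading term is divisible by another's, tail-reduce, and make monic.
Reduced Gröbner basis: {p, q + 1}.
Label its elements g_1 = p, g_2 = q + 1.

Reduce h = -4p^2 - 4/5pq + 5/3p + 1/5q + 1/5 modulo G:
  leading term p^2: subtract (-4p)·g_1 from -4p^2 - 4/5pq + 5/3p + 1/5q + 1/5 → -4/5pq + 5/3p + 1/5q + 1/5
  leading term pq: subtract (-4/5q)·g_1 from -4/5pq + 5/3p + 1/5q + 1/5 → 5/3p + 1/5q + 1/5
  leading term p: subtract (5/3)·g_1 from 5/3p + 1/5q + 1/5 → 1/5q + 1/5
  leading term q: subtract (1/5)·g_2 from 1/5q + 1/5 → 0
  normal form = 0.
Since the normal form is 0, h ∈ I.

-4p^2 - 4/5pq + 5/3p + 1/5q + 1/5 lies in I (it reduces to 0).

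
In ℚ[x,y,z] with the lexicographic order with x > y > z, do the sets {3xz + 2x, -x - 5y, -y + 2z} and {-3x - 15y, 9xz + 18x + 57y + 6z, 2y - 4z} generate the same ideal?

For a fixed monomial order, each ideal has a unique reduced Gröbner basis; comparing bases decides equality.
Buchberger on the first generating set:
f_1 = 3xz + 2x, LT = xz.
f_2 = -x - 5y, LT = x.
f_3 = -y + 2z, LT = y.

S(f_1,f_2): lcm = xz. S = ⅔x - 5yz.
  reduce S modulo (f_1, f_2, f_3):
  remainder -10z² - 20/3z ≠ 0; add g_4 = -10z² - 20/3z to the basis.

The other S-polynomials (S(f_1,f_3), S(f_2,f_3), S(f_1,g_4), S(f_2,g_4), S(f_3,g_4)) all reduce to 0 modulo the current basis, so we have a Gröbner basis.
Inter-reduce: drop elements whose leading term is divisible by another's, tail-reduce, and make monic.
Reduced Gröbner basis: {x + 10z, y - 2z, z² + ⅔z}.

Buchberger on the second generating set:
h_1 = -3x - 15y, LT = x.
h_2 = 9xz + 18x + 57y + 6z, LT = xz.
h_3 = 2y - 4z, LT = y.

S(h_1,h_2): lcm = xz. S = -2x + 5yz - 19/3y - ⅔z.
  reduce S modulo (h_1, h_2, h_3):
  remainder 10z² + 20/3z ≠ 0; add k_4 = 10z² + 20/3z to the basis.

The other S-polynomials (S(h_1,h_3), S(h_2,h_3), S(h_1,k_4), S(h_2,k_4), S(h_3,k_4)) all reduce to 0 modulo the current basis, so we have a Gröbner basis.
Inter-reduce: drop elements whose leading term is divisible by another's, tail-reduce, and make monic.
Reduced Gröbner basis: {x + 10z, y - 2z, z² + ⅔z}.

The two bases agree; hence the ideals are identical.

Yes, the ideals are equal.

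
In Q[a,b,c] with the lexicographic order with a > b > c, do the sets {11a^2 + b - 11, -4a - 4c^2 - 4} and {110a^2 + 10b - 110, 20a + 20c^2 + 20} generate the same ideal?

For a fixed monomial order, each ideal has a unique reduced Gröbner basis; comparing bases decides equality.
Buchberger on the first generating set:
f_1 = 11a^2 + b - 11, LT = a^2.
f_2 = -4a - 4c^2 - 4, LT = a.

S(f_1,f_2): lcm = a^2. S = -ac^2 - a + 1/11b - 1.
  leading term ac^2: subtract (1/4c^2)·f_2 from -ac^2 - a + 1/11b - 1 → -a + 1/11b + c^4 + c^2 - 1
  leading term a: subtract (1/4)·f_2 from -a + 1/11b + c^4 + c^2 - 1 → 1/11b + c^4 + 2c^2
  leading term b: no divisor's leading term divides it; move 1/11b to the remainder.
  leading term c^4: no divisor's leading term divides it; move c^4 to the remainder.
  leading term c^2: no divisor's leading term divides it; move 2c^2 to the remainder.
  remainder 1/11b + c^4 + 2c^2 ≠ 0; add g_3 = 1/11b + c^4 + 2c^2 to the basis.

The other S-polynomials (S(f_1,g_3), S(f_2,g_3)) all reduce to 0 modulo the current basis, so we have a Gröbner basis.
Inter-reduce: drop elements whose leading term is divisible by another's, tail-reduce, and make monic.
Reduced Gröbner basis: {a + c^2 + 1, b + 11c^4 + 22c^2}.

Buchberger on the second generating set:
h_1 = 110a^2 + 10b - 110, LT = a^2.
h_2 = 20a + 20c^2 + 20, LT = a.

S(h_1,h_2): lcm = a^2. S = -ac^2 - a + 1/11b - 1.
  leading term ac^2: subtract (-1/20c^2)·h_2 from -ac^2 - a + 1/11b - 1 → -a + 1/11b + c^4 + c^2 - 1
  leading term a: subtract (-1/20)·h_2 from -a + 1/11b + c^4 + c^2 - 1 → 1/11b + c^4 + 2c^2
  leading term b: no divisor's leading term divides it; move 1/11b to the remainder.
  leading term c^4: no divisor's leading term divides it; move c^4 to the remainder.
  leading term c^2: no divisor's leading term divides it; move 2c^2 to the remainder.
  remainder 1/11b + c^4 + 2c^2 ≠ 0; add k_3 = 1/11b + c^4 + 2c^2 to the basis.

The other S-polynomials (S(h_1,k_3), S(h_2,k_3)) all reduce to 0 modulo the current basis, so we have a Gröbner basis.
Inter-reduce: drop elements whose leading term is divisible by another's, tail-reduce, and make monic.
Reduced Gröbner basis: {a + c^2 + 1, b + 11c^4 + 22c^2}.

The two bases agree; hence the ideals are identical.

Yes, the ideals are equal.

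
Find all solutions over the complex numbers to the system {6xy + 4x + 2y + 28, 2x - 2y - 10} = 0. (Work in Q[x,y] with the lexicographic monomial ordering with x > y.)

Compute a lex Gröbner basis by Buchberger's algorithm.
f_1 = 6xy + 4x + 2y + 28, LT = xy.
f_2 = 2x - 2y - 10, LT = x.

S(f_1,f_2): lcm = xy. S = 2/3x + y^2 + 16/3y + 14/3.
  leading term x: subtract (1/3)·f_2 from 2/3x + y^2 + 16/3y + 14/3 → y^2 + 6y + 8
  leading term y^2: no divisor's leading term divides it; move y^2 to the remainder.
  leading term y: no divisor's leading term divides it; move 6y to the remainder.
  leading term 1: no divisor's leading term divides it; move 8 to the remainder.
  remainder y^2 + 6y + 8 ≠ 0; add h_3 = y^2 + 6y + 8 to the basis.

The other S-polynomials (S(f_1,h_3), S(f_2,h_3)) all reduce to 0 modulo the current basis, so we have a Gröbner basis.
Inter-reduce: drop elements whose leading term is divisible by another's, tail-reduce, and make monic.
Reduced Gröbner basis: {x - y - 5, y^2 + 6y + 8}.

A lex Gröbner basis eliminates variables successively. Here y^2 + 6y + 8 depends only on y, with roots {-4, -2}; lifting each root through the earlier basis elements recovers the full solutions.
  y = -4: the earlier basis element becomes x - 1 = 0, giving x = 1 — point (1, -4).
  y = -2: the earlier basis element becomes x - 3 = 0, giving x = 3 — point (3, -2).

{(1, -4), (3, -2)}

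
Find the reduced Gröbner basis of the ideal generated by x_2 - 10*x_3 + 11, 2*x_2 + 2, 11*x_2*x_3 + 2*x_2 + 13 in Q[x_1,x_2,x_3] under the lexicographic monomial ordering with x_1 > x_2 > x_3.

G = {x_2 + 1, x_3 - 1}

Buchberger's algorithm terminates because the ascending chain of leading-term ideals stabilizes.

f_1 = x_2 - 10*x_3 + 11, LT = x_2.
f_2 = 2*x_2 + 2, LT = x_2.
f_3 = 11*x_2*x_3 + 2*x_2 + 13, LT = x_2*x_3.

S(f_1,f_2): lcm = x_2. S = -10*x_3 + 10.
  leading term x_3: no divisor's leading term divides it; move -10*x_3 to the remainder.
  leading term 1: no divisor's leading term divides it; move 10 to the remainder.
  remainder -10*x_3 + 10 ≠ 0; add g_4 = -10*x_3 + 10 to the basis.

The other S-polynomials (S(f_1,f_3), S(f_2,f_3), S(f_1,g_4), S(f_2,g_4), S(f_3,g_4)) all reduce to 0 modulo the current basis, so we have a Gröbner basis.
Inter-reduce: drop elements whose leading term is divisible by another's, tail-reduce, and make monic.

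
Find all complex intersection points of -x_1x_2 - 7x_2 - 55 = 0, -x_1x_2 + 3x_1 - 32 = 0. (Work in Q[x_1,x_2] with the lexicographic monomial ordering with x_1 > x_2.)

Compute a lex Gröbner basis by Buchberger's algorithm.
f_1 = -x_1x_2 - 7x_2 - 55, LT = x_1x_2.
f_2 = -x_1x_2 + 3x_1 - 32, LT = x_1x_2.

S(f_1,f_2): lcm = x_1x_2. S = 3x_1 + 7x_2 + 23.
  leading term x_1: no divisor's leading term divides it; move 3x_1 to the remainder.
  leading term x_2: no divisor's leading term divides it; move 7x_2 to the remainder.
  leading term 1: no divisor's leading term divides it; move 23 to the remainder.
  remainder 3x_1 + 7x_2 + 23 ≠ 0; add h_3 = 3x_1 + 7x_2 + 23 to the basis.

S(f_1,h_3): lcm = x_1x_2. S = -\tfrac{7}{3}x_2^{2} - \tfrac{2}{3}x_2 + 55.
  leading term x_2^{2}: no divisor's leading term divides it; move -\tfrac{7}{3}x_2^{2} to the remainder.
  leading term x_2: no divisor's leading term divides it; move -\tfrac{2}{3}x_2 to the remainder.
  leading term 1: no divisor's leading term divides it; move 55 to the remainder.
  remainder -\tfrac{7}{3}x_2^{2} - \tfrac{2}{3}x_2 + 55 ≠ 0; add h_4 = -\tfrac{7}{3}x_2^{2} - \tfrac{2}{3}x_2 + 55 to the basis.

The other S-polynomials (S(f_2,h_3), S(f_1,h_4), S(f_2,h_4), S(h_3,h_4)) all reduce to 0 modulo the current basis, so we have a Gröbner basis.
Inter-reduce: drop elements whose leading term is divisible by another's, tail-reduce, and make monic.
Reduced Gröbner basis: {x_1 + \tfrac{7}{3}x_2 + \tfrac{23}{3}, x_2^{2} + \tfrac{2}{7}x_2 - \tfrac{165}{7}}.

The lex basis is triangular: the last element involves only x_2. Solving x_2^{2} + \tfrac{2}{7}x_2 - \tfrac{165}{7} = 0 gives x_2 ∈ {-5, 33/7}; substituting each value into the earlier elements determines the remaining variables.
  x_2 = -5: the earlier basis element becomes x_1 - 4 = 0, giving x_1 = 4 — point (4, -5).
  x_2 = 33/7: the earlier basis element becomes x_1 + \tfrac{56}{3} = 0, giving x_1 = -56/3 — point (-56/3, 33/7).
This is the nonlinear analogue of row-reducing a linear system.

{(4, -5), (-56/3, 33/7)}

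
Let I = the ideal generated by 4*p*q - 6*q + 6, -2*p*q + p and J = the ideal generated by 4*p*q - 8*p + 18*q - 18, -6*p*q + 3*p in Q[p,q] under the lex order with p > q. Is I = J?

For a fixed monomial order, each ideal has a unique reduced Gröbner basis; comparing bases decides equality.
Buchberger on the first generating set:
f_1 = 4*p*q - 6*q + 6, LT = p*q.
f_2 = -2*p*q + p, LT = p*q.

S(f_1,f_2): lcm = p*q. S = 1/2*p - 3/2*q + 3/2.
  reduce S modulo (f_1, f_2):
  remainder 1/2*p - 3/2*q + 3/2 ≠ 0; add g_3 = 1/2*p - 3/2*q + 3/2 to the basis.

S(f_1,g_3): lcm = p*q. S = 3*q**2 - 9/2*q + 3/2.
  reduce S modulo (f_1, f_2, g_3):
  remainder 3*q**2 - 9/2*q + 3/2 ≠ 0; add g_4 = 3*q**2 - 9/2*q + 3/2 to the basis.

The other S-polynomials (S(f_2,g_3), S(f_1,g_4), S(f_2,g_4), S(g_3,g_4)) all reduce to 0 modulo the current basis, so we have a Gröbner basis.
Inter-reduce: drop elements whose leading term is divisible by another's, tail-reduce, and make monic.
Reduced Gröbner basis: {p - 3*q + 3, q**2 - 3/2*q + 1/2}.

Buchberger on the second generating set:
h_1 = 4*p*q - 8*p + 18*q - 18, LT = p*q.
h_2 = -6*p*q + 3*p, LT = p*q.

S(h_1,h_2): lcm = p*q. S = -3/2*p + 9/2*q - 9/2.
  reduce S modulo (h_1, h_2):
  remainder -3/2*p + 9/2*q - 9/2 ≠ 0; add k_3 = -3/2*p + 9/2*q - 9/2 to the basis.

S(h_1,k_3): lcm = p*q. S = -2*p + 3*q**2 + 3/2*q - 9/2.
  reduce S modulo (h_1, h_2, k_3):
  remainder 3*q**2 - 9/2*q + 3/2 ≠ 0; add k_4 = 3*q**2 - 9/2*q + 3/2 to the basis.

The other S-polynomials (S(h_2,k_3), S(h_1,k_4), S(h_2,k_4), S(k_3,k_4)) all reduce to 0 modulo the current basis, so we have a Gröbner basis.
Inter-reduce: drop elements whose leading term is divisible by another's, tail-reduce, and make monic.
Reduced Gröbner basis: {p - 3*q + 3, q**2 - 3/2*q + 1/2}.

Same reduced basis, so the two generating sets span the same ideal.
The choice of monomial ordering does not affect the verdict — as long as both bases are computed under the same ordering, their equality decides ideal equality.

Yes, the ideals are equal.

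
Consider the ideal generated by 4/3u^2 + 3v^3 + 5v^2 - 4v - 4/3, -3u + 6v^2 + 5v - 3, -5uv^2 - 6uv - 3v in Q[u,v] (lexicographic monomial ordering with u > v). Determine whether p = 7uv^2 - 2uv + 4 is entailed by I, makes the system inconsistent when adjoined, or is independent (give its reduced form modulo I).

Adjoining 7uv^2 - 2uv + 4 makes the ideal the whole ring: the system is inconsistent.

First compute the reduced Gröbner basis of I by Buchberger's algorithm.
f_1 = 4/3u^2 + 3v^3 + 5v^2 - 4v - 4/3, LT = u^2.
f_2 = -3u + 6v^2 + 5v - 3, LT = u.
f_3 = -5uv^2 - 6uv - 3v, LT = uv^2.

S(f_1,f_2): lcm = u^2. S = 2uv^2 + 5/3uv - u + 9/4v^3 + 15/4v^2 - 3v - 1.
  reduce S modulo (f_1, f_2, f_3):
  remainder 4v^4 + 107/12v^3 + 91/36v^2 - 19/3v ≠ 0; add h_4 = 4v^4 + 107/12v^3 + 91/36v^2 - 19/3v to the basis.

S(f_1,f_3): lcm = u^2v^2. S = -6/5u^2v - 3/5uv + 9/4v^5 + 15/4v^4 - 3v^3 - v^2.
  reduce S modulo (f_1, f_2, f_3, h_4):
  remainder -4423/1024v^3 - 15073/5120v^2 + 2139/1280v ≠ 0; add h_5 = -4423/1024v^3 - 15073/5120v^2 + 2139/1280v to the basis.

S(f_2,f_3): lcm = uv^2. S = -6/5uv - 2v^4 - 5/3v^3 + v^2 - 3/5v.
  reduce S modulo (f_1, f_2, f_3, h_4, h_5):
  remainder -3046/995175v^2 - 801161/331725v ≠ 0; add h_6 = -3046/995175v^2 - 801161/331725v to the basis.

S(f_3,h_4): lcm = uv^4. S = -247/240uv^3 - 91/144uv^2 + 19/12uv + 3/5v^3.
  reduce S modulo (f_1, f_2, f_3, h_4, h_5, h_6):
  remainder 28835185/18276v ≠ 0; add h_7 = 28835185/18276v to the basis.

The other S-polynomials (S(f_1,h_4), S(f_2,h_4), S(f_1,h_5), S(f_2,h_5), S(f_3,h_5), S(h_4,h_5), S(f_1,h_6), S(f_2,h_6), S(f_3,h_6), S(h_4,h_6), S(h_5,h_6), S(f_1,h_7), S(f_2,h_7), S(f_3,h_7), S(h_4,h_7), S(h_5,h_7), S(h_6,h_7)) all reduce to 0 modulo the current basis, so we have a Gröbner basis.
Inter-reduce: drop elements whose leading term is divisible by another's, tail-reduce, and make monic.
Reduced Gröbner basis: {u + 1, v}.
Label its elements g_1 = u + 1, g_2 = v.

Reduce p = 7uv^2 - 2uv + 4 modulo G:
  leading term uv^2: subtract (7v^2)·g_1 from 7uv^2 - 2uv + 4 → -2uv - 7v^2 + 4
  leading term uv: subtract (-2v)·g_1 from -2uv - 7v^2 + 4 → -7v^2 + 2v + 4
  leading term v^2: subtract (-7v)·g_2 from -7v^2 + 2v + 4 → 2v + 4
  leading term v: subtract (2)·g_2 from 2v + 4 → 4
  leading term 1: no divisor's leading term divides it; move 4 to the remainder.
  normal form = 4.
The normal form is nonzero, so p ∉ I. Since p minus its normal form lies in I, I + (p) = I + (r) where r = 4; decide whether this ideal is the whole ring.
Here r = 4 is a nonzero constant, hence a unit: 1 ∈ I + (p), the Gröbner basis of I + (p) is {1}, and the enlarged system has no common solution — adjoining p is inconsistent.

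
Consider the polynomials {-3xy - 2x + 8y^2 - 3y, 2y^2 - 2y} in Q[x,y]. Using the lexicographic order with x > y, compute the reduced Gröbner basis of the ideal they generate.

G = {x - y, y^2 - y}

This is the nonlinear analogue of row-reducing a linear system.

f_1 = -3xy - 2x + 8y^2 - 3y, LT = xy.
f_2 = 2y^2 - 2y, LT = y^2.

S(f_1,f_2): lcm = xy^2. S = 5/3xy - 8/3y^3 + y^2.
  leading term xy: subtract (-5/9)·f_1 from 5/3xy - 8/3y^3 + y^2 → -10/9x - 8/3y^3 + 49/9y^2 - 5/3y
  leading term x: no divisor's leading term divides it; move -10/9x to the remainder.
  leading term y^3: subtract (-4/3y)·f_2 from -8/3y^3 + 49/9y^2 - 5/3y → 25/9y^2 - 5/3y
  leading term y^2: subtract (25/18)·f_2 from 25/9y^2 - 5/3y → 10/9y
  leading term y: no divisor's leading term divides it; move 10/9y to the remainder.
  remainder -10/9x + 10/9y ≠ 0; add g_3 = -10/9x + 10/9y to the basis.

S(f_1,g_3): lcm = xy. S = 2/3x - 5/3y^2 + y.
  leading term x: subtract (-3/5)·g_3 from 2/3x - 5/3y^2 + y → -5/3y^2 + 5/3y
  leading term y^2: subtract (-5/6)·f_2 from -5/3y^2 + 5/3y → 0
  remainder 0.

S(f_2,g_3): leading monomials are coprime, so the S-polynomial reduces to 0 (Buchberger's first criterion).
Every S-polynomial of the final basis reduces to 0, so we have a Gröbner basis.
Inter-reduce: drop elements whose leading term is divisible by another's, tail-reduce, and make monic.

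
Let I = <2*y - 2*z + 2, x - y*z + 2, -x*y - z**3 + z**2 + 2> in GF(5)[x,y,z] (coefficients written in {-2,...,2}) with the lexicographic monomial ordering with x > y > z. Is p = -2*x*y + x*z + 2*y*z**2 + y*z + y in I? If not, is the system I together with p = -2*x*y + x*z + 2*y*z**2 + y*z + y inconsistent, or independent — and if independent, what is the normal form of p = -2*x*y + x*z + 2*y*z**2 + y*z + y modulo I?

-2*x*y + x*z + 2*y*z**2 + y*z + y is independent of I; its normal form modulo I is z**2 - 2*z.

First compute the reduced Gröbner basis of I by Buchberger's algorithm.
f_1 = 2*y - 2*z + 2, LT = y.
f_2 = x - y*z + 2, LT = x.
f_3 = -x*y - z**3 + z**2 + 2, LT = x*y.

S(f_1,f_3): lcm = x*y. S = -x*z + x - z**3 + z**2 + 2.
  leading term x*z: subtract (-z)·f_2 from -x*z + x - z**3 + z**2 + 2 → x - y*z**2 - z**3 + z**2 + 2*z + 2
  leading term x: subtract (1)·f_2 from x - y*z**2 - z**3 + z**2 + 2*z + 2 → -y*z**2 + y*z - z**3 + z**2 + 2*z
  leading term y*z**2: subtract (2*z**2)·f_1 from -y*z**2 + y*z - z**3 + z**2 + 2*z → y*z - 2*z**3 + 2*z**2 + 2*z
  leading term y*z: subtract (-2*z)·f_1 from y*z - 2*z**3 + 2*z**2 + 2*z → -2*z**3 - 2*z**2 + z
  leading term z**3: no divisor's leading term divides it; move -2*z**3 to the remainder.
  leading term z**2: no divisor's leading term divides it; move -2*z**2 to the remainder.
  leading term z: no divisor's leading term divides it; move z to the remainder.
  remainder -2*z**3 - 2*z**2 + z ≠ 0; add h_4 = -2*z**3 - 2*z**2 + z to the basis.

The other S-polynomials (S(f_1,f_2), S(f_2,f_3), S(f_1,h_4), S(f_2,h_4), S(f_3,h_4)) all reduce to 0 modulo the current basis, so we have a Gröbner basis.
Inter-reduce: drop elements whose leading term is divisible by another's, tail-reduce, and make monic.
Reduced Gröbner basis: {x - z**2 + z + 2, y - z + 1, z**3 + z**2 + 2*z}.
Label its elements g_1 = x - z**2 + z + 2, g_2 = y - z + 1, g_3 = z**3 + z**2 + 2*z.

Reduce p = -2*x*y + x*z + 2*y*z**2 + y*z + y modulo G:
  leading term x*y: subtract (-2*y)·g_1 from -2*x*y + x*z + 2*y*z**2 + y*z + y → x*z - 2*y*z
  leading term x*z: subtract (z)·g_1 from x*z - 2*y*z → -2*y*z + z**3 - z**2 - 2*z
  leading term y*z: subtract (-2*z)·g_2 from -2*y*z + z**3 - z**2 - 2*z → z**3 + 2*z**2
  leading term z**3: subtract (1)·g_3 from z**3 + 2*z**2 → z**2 - 2*z
  leading term z**2: no divisor's leading term divides it; move z**2 to the remainder.
  leading term z: no divisor's leading term divides it; move -2*z to the remainder.
  normal form = z**2 - 2*z.
The normal form is nonzero, so p ∉ I. Since p minus its normal form lies in I, I + (p) = I + (r) where r = z**2 - 2*z; decide whether this ideal is the whole ring.
Run Buchberger on G together with r (pairs among the g_i already reduce to 0 since G is a Gröbner basis):
g_1 = x - z**2 + z + 2, LT = x.
g_2 = y - z + 1, LT = y.
g_3 = z**3 + z**2 + 2*z, LT = z**3.
r = z**2 - 2*z, LT = z**2.

S(g_3,r): lcm = z**3. S = -2*z**2 + 2*z.
  leading term z**2: subtract (-2)·r from -2*z**2 + 2*z → -2*z
  leading term z: no divisor's leading term divides it; move -2*z to the remainder.
  remainder -2*z ≠ 0; add m_5 = -2*z to the basis.

The other S-polynomials (S(g_1,g_2), S(g_1,g_3), S(g_1,r), S(g_2,g_3), S(g_2,r), S(g_1,m_5), S(g_2,m_5), S(g_3,m_5), S(r,m_5)) all reduce to 0 modulo the current basis, so we have a Gröbner basis.
Inter-reduce: drop elements whose leading term is divisible by another's, tail-reduce, and make monic.
Reduced Gröbner basis: {x + 2, y + 1, z}.
The reduced Gröbner basis of I + (p) is {x + 2, y + 1, z} ≠ {1}, a proper ideal, so the enlarged system stays consistent: p is independent of I, with normal form z**2 - 2*z.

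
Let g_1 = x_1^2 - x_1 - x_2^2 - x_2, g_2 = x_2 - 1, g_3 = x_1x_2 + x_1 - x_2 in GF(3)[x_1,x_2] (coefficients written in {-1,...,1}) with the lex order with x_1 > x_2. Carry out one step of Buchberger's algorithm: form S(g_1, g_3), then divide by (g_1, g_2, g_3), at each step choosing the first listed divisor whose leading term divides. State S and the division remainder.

lcm(LM(g_1), LM(g_3)) = x_1^2x_2.
S = (lcm/LT(g_1))·g_1 − (lcm/LT(g_3))·g_3 = -x_1^2 - x_2^3 - x_2^2.
Reduce S modulo (g_1, g_2, g_3) in that order:
  leading term x_1^2: subtract (-1)·g_1 from -x_1^2 - x_2^3 - x_2^2 → -x_1 - x_2^3 + x_2^2 - x_2
  leading term x_1: no divisor's leading term divides it; move -x_1 to the remainder.
  leading term x_2^3: subtract (-x_2^2)·g_2 from -x_2^3 + x_2^2 - x_2 → -x_2
  leading term x_2: subtract (-1)·g_2 from -x_2 → -1
  leading term 1: no divisor's leading term divides it; move -1 to the remainder.
The remainder -x_1 - 1 is nonzero, so it would be added as the next basis element.

S(g_1, g_3) = -x_1^2 - x_2^3 - x_2^2; remainder on division = -x_1 - 1.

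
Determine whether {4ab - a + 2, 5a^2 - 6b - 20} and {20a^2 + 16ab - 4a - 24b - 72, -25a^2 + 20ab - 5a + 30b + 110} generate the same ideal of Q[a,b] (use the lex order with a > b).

Yes, the ideals are equal.

Two ideals are equal iff their reduced Gröbner bases coincide (the reduced basis is unique for a fixed ordering).
Buchberger on the first generating set:
f_1 = 4ab - a + 2, LT = ab.
f_2 = 5a^2 - 6b - 20, LT = a^2.

S(f_1,f_2): lcm = a^2b. S = -1/4a^2 + 1/2a + 6/5b^2 + 4b.
  leading term a^2: subtract (-1/20)·f_2 from -1/4a^2 + 1/2a + 6/5b^2 + 4b → 1/2a + 6/5b^2 + 37/10b - 1
  leading term a: no divisor's leading term divides it; move 1/2a to the remainder.
  leading term b^2: no divisor's leading term divides it; move 6/5b^2 to the remainder.
  leading term b: no divisor's leading term divides it; move 37/10b to the remainder.
  leading term 1: no divisor's leading term divides it; move -1 to the remainder.
  remainder 1/2a + 6/5b^2 + 37/10b - 1 ≠ 0; add g_3 = 1/2a + 6/5b^2 + 37/10b - 1 to the basis.

S(f_1,g_3): lcm = ab. S = -1/4a - 12/5b^3 - 37/5b^2 + 2b + 1/2.
  leading term a: subtract (-1/2)·g_3 from -1/4a - 12/5b^3 - 37/5b^2 + 2b + 1/2 → -12/5b^3 - 34/5b^2 + 77/20b
  leading term b^3: no divisor's leading term divides it; move -12/5b^3 to the remainder.
  leading term b^2: no divisor's leading term divides it; move -34/5b^2 to the remainder.
  leading term b: no divisor's leading term divides it; move 77/20b to the remainder.
  remainder -12/5b^3 - 34/5b^2 + 77/20b ≠ 0; add g_4 = -12/5b^3 - 34/5b^2 + 77/20b to the basis.

The other S-polynomials (S(f_2,g_3), S(f_1,g_4), S(f_2,g_4), S(g_3,g_4)) all reduce to 0 modulo the current basis, so we have a Gröbner basis.
Inter-reduce: drop elements whose leading term is divisible by another's, tail-reduce, and make monic.
Reduced Gröbner basis: {a + 12/5b^2 + 37/5b - 2, b^3 + 17/6b^2 - 77/48b}.

Buchberger on the second generating set:
h_1 = 20a^2 + 16ab - 4a - 24b - 72, LT = a^2.
h_2 = -25a^2 + 20ab - 5a + 30b + 110, LT = a^2.

S(h_1,h_2): lcm = a^2. S = 8/5ab - 2/5a + 4/5.
  leading term ab: no divisor's leading term divides it; move 8/5ab to the remainder.
  leading term a: no divisor's leading term divides it; move -2/5a to the remainder.
  leading term 1: no divisor's leading term divides it; move 4/5 to the remainder.
  remainder 8/5ab - 2/5a + 4/5 ≠ 0; add k_3 = 8/5ab - 2/5a + 4/5 to the basis.

S(h_1,k_3): lcm = a^2b. S = 1/4a^2 + 4/5ab^2 - 1/5ab - 1/2a - 6/5b^2 - 18/5b.
  leading term a^2: subtract (1/80)·h_1 from 1/4a^2 + 4/5ab^2 - 1/5ab - 1/2a - 6/5b^2 - 18/5b → 4/5ab^2 - 2/5ab - 9/20a - 6/5b^2 - 33/10b + 9/10
  leading term ab^2: subtract (1/2b)·k_3 from 4/5ab^2 - 2/5ab - 9/20a - 6/5b^2 - 33/10b + 9/10 → -1/5ab - 9/20a - 6/5b^2 - 37/10b + 9/10
  leading term ab: subtract (-1/8)·k_3 from -1/5ab - 9/20a - 6/5b^2 - 37/10b + 9/10 → -1/2a - 6/5b^2 - 37/10b + 1
  leading term a: no divisor's leading term divides it; move -1/2a to the remainder.
  leading term b^2: no divisor's leading term divides it; move -6/5b^2 to the remainder.
  leading term b: no divisor's leading term divides it; move -37/10b to the remainder.
  leading term 1: no divisor's leading term divides it; move 1 to the remainder.
  remainder -1/2a - 6/5b^2 - 37/10b + 1 ≠ 0; add k_4 = -1/2a - 6/5b^2 - 37/10b + 1 to the basis.

S(k_3,k_4): lcm = ab. S = -1/4a - 12/5b^3 - 37/5b^2 + 2b + 1/2.
  leading term a: subtract (1/2)·k_4 from -1/4a - 12/5b^3 - 37/5b^2 + 2b + 1/2 → -12/5b^3 - 34/5b^2 + 77/20b
  leading term b^3: no divisor's leading term divides it; move -12/5b^3 to the remainder.
  leading term b^2: no divisor's leading term divides it; move -34/5b^2 to the remainder.
  leading term b: no divisor's leading term divides it; move 77/20b to the remainder.
  remainder -12/5b^3 - 34/5b^2 + 77/20b ≠ 0; add k_5 = -12/5b^3 - 34/5b^2 + 77/20b to the basis.

The other S-polynomials (S(h_2,k_3), S(h_1,k_4), S(h_2,k_4), S(h_1,k_5), S(h_2,k_5), S(k_3,k_5), S(k_4,k_5)) all reduce to 0 modulo the current basis, so we have a Gröbner basis.
Inter-reduce: drop elements whose leading term is divisible by another's, tail-reduce, and make monic.
Reduced Gröbner basis: {a + 12/5b^2 + 37/5b - 2, b^3 + 17/6b^2 - 77/48b}.

These coincide, so the ideals are equal.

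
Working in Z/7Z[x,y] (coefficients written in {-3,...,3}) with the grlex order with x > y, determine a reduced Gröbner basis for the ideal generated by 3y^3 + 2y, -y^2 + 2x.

G = {x^2 - 2x, xy - 2y, y^2 - 2x}

f_1 = 3y^3 + 2y, LT = y^3.
f_2 = -y^2 + 2x, LT = y^2.

S(f_1,f_2): lcm = y^3. S = 2xy + 3y.
  leading term xy: no divisor's leading term divides it; move 2xy to the remainder.
  leading term y: no divisor's leading term divides it; move 3y to the remainder.
  remainder 2xy + 3y ≠ 0; add g_3 = 2xy + 3y to the basis.

S(f_2,g_3): lcm = xy^2. S = -2x^2 + 2y^2.
  leading term x^2: no divisor's leading term divides it; move -2x^2 to the remainder.
  leading term y^2: subtract (-2)·f_2 from 2y^2 → -3x
  leading term x: no divisor's leading term divides it; move -3x to the remainder.
  remainder -2x^2 - 3x ≠ 0; add g_4 = -2x^2 - 3x to the basis.

The other S-polynomials (S(f_1,g_3), S(f_1,g_4), S(f_2,g_4), S(g_3,g_4)) all reduce to 0 modulo the current basis, so we have a Gröbner basis.
Inter-reduce: drop elements whose leading term is divisible by another's, tail-reduce, and make monic.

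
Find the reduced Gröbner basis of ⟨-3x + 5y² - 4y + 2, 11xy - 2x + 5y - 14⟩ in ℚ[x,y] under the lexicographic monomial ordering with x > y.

G = {x - 5/3y² + 4/3y - ⅔, y³ - 54/55y² + 9/11y - 46/55}

f_1 = -3x + 5y² - 4y + 2, LT = x.
f_2 = 11xy - 2x + 5y - 14, LT = xy.

S(f_1,f_2): lcm = xy. S = 2/11x - 5/3y³ + 4/3y² - 37/33y + 14/11.
  leading term x: subtract (-2/33)·f_1 from 2/11x - 5/3y³ + 4/3y² - 37/33y + 14/11 → -5/3y³ + 18/11y² - 15/11y + 46/33
  leading term y³: no divisor's leading term divides it; move -5/3y³ to the remainder.
  leading term y²: no divisor's leading term divides it; move 18/11y² to the remainder.
  leading term y: no divisor's leading term divides it; move -15/11y to the remainder.
  leading term 1: no divisor's leading term divides it; move 46/33 to the remainder.
  remainder -5/3y³ + 18/11y² - 15/11y + 46/33 ≠ 0; add g_3 = -5/3y³ + 18/11y² - 15/11y + 46/33 to the basis.

The other S-polynomials (S(f_1,g_3), S(f_2,g_3)) all reduce to 0 modulo the current basis, so we have a Gröbner basis.
Inter-reduce: drop elements whose leading term is divisible by another's, tail-reduce, and make monic.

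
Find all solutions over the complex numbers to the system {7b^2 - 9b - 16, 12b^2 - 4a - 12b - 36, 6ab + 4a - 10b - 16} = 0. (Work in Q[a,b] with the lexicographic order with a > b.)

{(-3, -1)}

Compute a lex Gröbner basis by Buchberger's algorithm.
f_1 = 7b^2 - 9b - 16, LT = b^2.
f_2 = -4a + 12b^2 - 12b - 36, LT = a.
f_3 = 6ab + 4a - 10b - 16, LT = ab.

S(f_1,f_3): lcm = ab^2. S = -41/21ab - 16/7a + 5/3b^2 + 8/3b.
  leading term ab: subtract (41/84b)·f_2 from -41/21ab - 16/7a + 5/3b^2 + 8/3b → -16/7a - 41/7b^3 + 158/21b^2 + 425/21b
  leading term a: subtract (4/7)·f_2 from -16/7a - 41/7b^3 + 158/21b^2 + 425/21b → -41/7b^3 + 2/3b^2 + 569/21b + 144/7
  leading term b^3: subtract (-41/49b)·f_1 from -41/7b^3 + 2/3b^2 + 569/21b + 144/7 → -1009/147b^2 + 2015/147b + 144/7
  leading term b^2: subtract (-1009/1029)·f_1 from -1009/147b^2 + 2015/147b + 144/7 → 5024/1029b + 5024/1029
  leading term b: no divisor's leading term divides it; move 5024/1029b to the remainder.
  leading term 1: no divisor's leading term divides it; move 5024/1029 to the remainder.
  remainder 5024/1029b + 5024/1029 ≠ 0; add h_4 = 5024/1029b + 5024/1029 to the basis.

The other S-polynomials (S(f_1,f_2), S(f_2,f_3), S(f_1,h_4), S(f_2,h_4), S(f_3,h_4)) all reduce to 0 modulo the current basis, so we have a Gröbner basis.
Inter-reduce: drop elements whose leading term is divisible by another's, tail-reduce, and make monic.
Reduced Gröbner basis: {a + 3, b + 1}.

Since the basis is lex-ordered, b + 1 is univariate in b. Its roots are {-1}. Back-substituting each root into the other basis elements fixes the other coordinates.
  b = -1: the earlier basis element becomes a + 3 = 0, giving a = -3 — point (-3, -1).
Check: every point annihilates each of the original generators.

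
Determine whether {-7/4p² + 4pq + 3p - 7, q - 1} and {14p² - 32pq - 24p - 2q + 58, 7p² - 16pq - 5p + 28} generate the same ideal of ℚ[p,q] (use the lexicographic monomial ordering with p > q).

No, the ideals differ.

Since reduced Gröbner bases are canonical representatives of ideals under a given ordering, it suffices to compute and compare them.
Buchberger on the first generating set:
f_1 = -7/4p² + 4pq + 3p - 7, LT = p².
f_2 = q - 1, LT = q.

The S-polynomials (S(f_1,f_2)) all reduce to 0 modulo the current basis, so we have a Gröbner basis.
Inter-reduce: drop elements whose leading term is divisible by another's, tail-reduce, and make monic.
Reduced Gröbner basis: {p² - 4p + 4, q - 1}.

Buchberger on the second generating set:
h_1 = 14p² - 32pq - 24p - 2q + 58, LT = p².
h_2 = 7p² - 16pq - 5p + 28, LT = p².

S(h_1,h_2): lcm = p². S = -p - 1/7q + 1/7.
  leading term p: no divisor's leading term divides it; move -p to the remainder.
  leading term q: no divisor's leading term divides it; move -1/7q to the remainder.
  leading term 1: no divisor's leading term divides it; move 1/7 to the remainder.
  remainder -p - 1/7q + 1/7 ≠ 0; add k_3 = -p - 1/7q + 1/7 to the basis.

S(h_1,k_3): lcm = p². S = -17/7pq - 11/7p - 1/7q + 29/7.
  leading term pq: subtract (17/7q)·k_3 from -17/7pq - 11/7p - 1/7q + 29/7 → -11/7p + 17/49q² - 24/49q + 29/7
  leading term p: subtract (11/7)·k_3 from -11/7p + 17/49q² - 24/49q + 29/7 → 17/49q² - 13/49q + 192/49
  leading term q²: no divisor's leading term divides it; move 17/49q² to the remainder.
  leading term q: no divisor's leading term divides it; move -13/49q to the remainder.
  leading term 1: no divisor's leading term divides it; move 192/49 to the remainder.
  remainder 17/49q² - 13/49q + 192/49 ≠ 0; add k_4 = 17/49q² - 13/49q + 192/49 to the basis.

The other S-polynomials (S(h_2,k_3), S(h_1,k_4), S(h_2,k_4), S(k_3,k_4)) all reduce to 0 modulo the current basis, so we have a Gröbner basis.
Inter-reduce: drop elements whose leading term is divisible by another's, tail-reduce, and make monic.
Reduced Gröbner basis: {p + 1/7q - 1/7, q² - 13/17q + 192/17}.

Since the reduced bases disagree, the two ideals are not the same.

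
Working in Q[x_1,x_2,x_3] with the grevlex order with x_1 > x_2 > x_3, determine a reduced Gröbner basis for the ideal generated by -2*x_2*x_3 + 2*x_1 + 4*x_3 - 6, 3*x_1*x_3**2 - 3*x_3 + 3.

f_1 = -2*x_2*x_3 + 2*x_1 + 4*x_3 - 6, LT = x_2*x_3.
f_2 = 3*x_1*x_3**2 - 3*x_3 + 3, LT = x_1*x_3**2.

S(f_1,f_2): lcm = x_1*x_2*x_3**2. S = -x_1**2*x_3 - 2*x_1*x_3**2 + 3*x_1*x_3 + x_2*x_3 - x_2.
  leading term x_1**2*x_3: no divisor's leading term divides it; move -x_1**2*x_3 to the remainder.
  leading term x_1*x_3**2: subtract (-2/3)·f_2 from -2*x_1*x_3**2 + 3*x_1*x_3 + x_2*x_3 - x_2 → 3*x_1*x_3 + x_2*x_3 - x_2 - 2*x_3 + 2
  leading term x_1*x_3: no divisor's leading term divides it; move 3*x_1*x_3 to the remainder.
  leading term x_2*x_3: subtract (-1/2)·f_1 from x_2*x_3 - x_2 - 2*x_3 + 2 → x_1 - x_2 - 1
  leading term x_1: no divisor's leading term divides it; move x_1 to the remainder.
  leading term x_2: no divisor's leading term divides it; move -x_2 to the remainder.
  leading term 1: no divisor's leading term divides it; move -1 to the remainder.
  remainder -x_1**2*x_3 + 3*x_1*x_3 + x_1 - x_2 - 1 ≠ 0; add g_3 = -x_1**2*x_3 + 3*x_1*x_3 + x_1 - x_2 - 1 to the basis.

S(f_1,g_3): lcm = x_1**2*x_2*x_3. S = -x_1**3 - 2*x_1**2*x_3 + 3*x_1*x_2*x_3 + 3*x_1**2 + x_1*x_2 - x_2**2 - x_2.
  leading term x_1**3: no divisor's leading term divides it; move -x_1**3 to the remainder.
  leading term x_1**2*x_3: subtract (2)·g_3 from -2*x_1**2*x_3 + 3*x_1*x_2*x_3 + 3*x_1**2 + x_1*x_2 - x_2**2 - x_2 → 3*x_1*x_2*x_3 + 3*x_1**2 + x_1*x_2 - x_2**2 - 6*x_1*x_3 - 2*x_1 + x_2 + 2
  leading term x_1*x_2*x_3: subtract (-3/2*x_1)·f_1 from 3*x_1*x_2*x_3 + 3*x_1**2 + x_1*x_2 - x_2**2 - 6*x_1*x_3 - 2*x_1 + x_2 + 2 → 6*x_1**2 + x_1*x_2 - x_2**2 - 11*x_1 + x_2 + 2
  leading term x_1**2: no divisor's leading term divides it; move 6*x_1**2 to the remainder.
  leading term x_1*x_2: no divisor's leading term divides it; move x_1*x_2 to the remainder.
  leading term x_2**2: no divisor's leading term divides it; move -x_2**2 to the remainder.
  leading term x_1: no divisor's leading term divides it; move -11*x_1 to the remainder.
  leading term x_2: no divisor's leading term divides it; move x_2 to the remainder.
  leading term 1: no divisor's leading term divides it; move 2 to the remainder.
  remainder -x_1**3 + 6*x_1**2 + x_1*x_2 - x_2**2 - 11*x_1 + x_2 + 2 ≠ 0; add g_4 = -x_1**3 + 6*x_1**2 + x_1*x_2 - x_2**2 - 11*x_1 + x_2 + 2 to the basis.

S(f_2,g_3): lcm = x_1**2*x_3**2. S = 3*x_1*x_3**2 - x_2*x_3 + x_1 - x_3.
  leading term x_1*x_3**2: subtract (1)·f_2 from 3*x_1*x_3**2 - x_2*x_3 + x_1 - x_3 → -x_2*x_3 + x_1 + 2*x_3 - 3
  leading term x_2*x_3: subtract (1/2)·f_1 from -x_2*x_3 + x_1 + 2*x_3 - 3 → 0
  remainder 0.

S(f_1,g_4): leading monomials are coprime, so the S-polynomial reduces to 0 (Buchberger's first criterion).
S(f_2,g_4): lcm = x_1**3*x_3**2. S = 6*x_1**2*x_3**2 + x_1*x_2*x_3**2 - x_2**2*x_3**2 - x_1**2*x_3 - 11*x_1*x_3**2 + x_2*x_3**2 + x_1**2 + 2*x_3**2.
  leading term x_1**2*x_3**2: subtract (2*x_1)·f_2 from 6*x_1**2*x_3**2 + x_1*x_2*x_3**2 - x_2**2*x_3**2 - x_1**2*x_3 - 11*x_1*x_3**2 + x_2*x_3**2 + x_1**2 + 2*x_3**2 → x_1*x_2*x_3**2 - x_2**2*x_3**2 - x_1**2*x_3 - 11*x_1*x_3**2 + x_2*x_3**2 + x_1**2 + 6*x_1*x_3 + 2*x_3**2 - 6*x_1
  leading term x_1*x_2*x_3**2: subtract (-1/2*x_1*x_3)·f_1 from x_1*x_2*x_3**2 - x_2**2*x_3**2 - x_1**2*x_3 - 11*x_1*x_3**2 + x_2*x_3**2 + x_1**2 + 6*x_1*x_3 + 2*x_3**2 - 6*x_1 → -x_2**2*x_3**2 - 9*x_1*x_3**2 + x_2*x_3**2 + x_1**2 + 3*x_1*x_3 + 2*x_3**2 - 6*x_1
  leading term x_2**2*x_3**2: subtract (1/2*x_2*x_3)·f_1 from -x_2**2*x_3**2 - 9*x_1*x_3**2 + x_2*x_3**2 + x_1**2 + 3*x_1*x_3 + 2*x_3**2 - 6*x_1 → -x_1*x_2*x_3 - 9*x_1*x_3**2 - x_2*x_3**2 + x_1**2 + 3*x_1*x_3 + 3*x_2*x_3 + 2*x_3**2 - 6*x_1
  leading term x_1*x_2*x_3: subtract (1/2*x_1)·f_1 from -x_1*x_2*x_3 - 9*x_1*x_3**2 - x_2*x_3**2 + x_1**2 + 3*x_1*x_3 + 3*x_2*x_3 + 2*x_3**2 - 6*x_1 → -9*x_1*x_3**2 - x_2*x_3**2 + x_1*x_3 + 3*x_2*x_3 + 2*x_3**2 - 3*x_1
  leading term x_1*x_3**2: subtract (-3)·f_2 from -9*x_1*x_3**2 - x_2*x_3**2 + x_1*x_3 + 3*x_2*x_3 + 2*x_3**2 - 3*x_1 → -x_2*x_3**2 + x_1*x_3 + 3*x_2*x_3 + 2*x_3**2 - 3*x_1 - 9*x_3 + 9
  leading term x_2*x_3**2: subtract (1/2*x_3)·f_1 from -x_2*x_3**2 + x_1*x_3 + 3*x_2*x_3 + 2*x_3**2 - 3*x_1 - 9*x_3 + 9 → 3*x_2*x_3 - 3*x_1 - 6*x_3 + 9
  leading term x_2*x_3: subtract (-3/2)·f_1 from 3*x_2*x_3 - 3*x_1 - 6*x_3 + 9 → 0
  remainder 0.

S(g_3,g_4): lcm = x_1**3*x_3. S = 3*x_1**2*x_3 + x_1*x_2*x_3 - x_2**2*x_3 - x_1**2 + x_1*x_2 - 11*x_1*x_3 + x_2*x_3 + x_1 + 2*x_3.
  leading term x_1**2*x_3: subtract (-3)·g_3 from 3*x_1**2*x_3 + x_1*x_2*x_3 - x_2**2*x_3 - x_1**2 + x_1*x_2 - 11*x_1*x_3 + x_2*x_3 + x_1 + 2*x_3 → x_1*x_2*x_3 - x_2**2*x_3 - x_1**2 + x_1*x_2 - 2*x_1*x_3 + x_2*x_3 + 4*x_1 - 3*x_2 + 2*x_3 - 3
  leading term x_1*x_2*x_3: subtract (-1/2*x_1)·f_1 from x_1*x_2*x_3 - x_2**2*x_3 - x_1**2 + x_1*x_2 - 2*x_1*x_3 + x_2*x_3 + 4*x_1 - 3*x_2 + 2*x_3 - 3 → -x_2**2*x_3 + x_1*x_2 + x_2*x_3 + x_1 - 3*x_2 + 2*x_3 - 3
  leading term x_2**2*x_3: subtract (1/2*x_2)·f_1 from -x_2**2*x_3 + x_1*x_2 + x_2*x_3 + x_1 - 3*x_2 + 2*x_3 - 3 → -x_2*x_3 + x_1 + 2*x_3 - 3
  leading term x_2*x_3: subtract (1/2)·f_1 from -x_2*x_3 + x_1 + 2*x_3 - 3 → 0
  remainder 0.

Every S-polynomial of the final basis reduces to 0, so we have a Gröbner basis.

G = {x_1**3 - 6*x_1**2 - x_1*x_2 + x_2**2 + 11*x_1 - x_2 - 2, x_1**2*x_3 - 3*x_1*x_3 - x_1 + x_2 + 1, x_1*x_3**2 - x_3 + 1, x_2*x_3 - x_1 - 2*x_3 + 3}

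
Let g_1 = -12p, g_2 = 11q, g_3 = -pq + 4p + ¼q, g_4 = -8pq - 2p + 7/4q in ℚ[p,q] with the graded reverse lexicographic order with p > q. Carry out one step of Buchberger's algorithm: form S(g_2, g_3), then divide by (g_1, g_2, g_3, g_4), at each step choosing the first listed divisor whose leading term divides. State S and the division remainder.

S(g_2, g_3) = 4p + ¼q; remainder on division = 0.

lcm(LM(g_2), LM(g_3)) = pq.
S = (lcm/LT(g_2))·g_2 − (lcm/LT(g_3))·g_3 = 4p + ¼q.
Reduce S modulo (g_1, g_2, g_3, g_4) in that order:
  leading term p: subtract (-⅓)·g_1 from 4p + ¼q → ¼q
  leading term q: subtract (1/44)·g_2 from ¼q → 0
The remainder is 0, so this S-polynomial contributes no new basis element.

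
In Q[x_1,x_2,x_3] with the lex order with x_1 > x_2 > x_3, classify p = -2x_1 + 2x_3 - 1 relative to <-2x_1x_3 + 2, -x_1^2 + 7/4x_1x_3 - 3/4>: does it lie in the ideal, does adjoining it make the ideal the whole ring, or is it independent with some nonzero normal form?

First compute the reduced Gröbner basis of I by Buchberger's algorithm.
f_1 = -2x_1x_3 + 2, LT = x_1x_3.
f_2 = -x_1^2 + 7/4x_1x_3 - 3/4, LT = x_1^2.

S(f_1,f_2): lcm = x_1^2x_3. S = 7/4x_1x_3^2 - x_1 - 3/4x_3.
  leading term x_1x_3^2: subtract (-7/8x_3)·f_1 from 7/4x_1x_3^2 - x_1 - 3/4x_3 → -x_1 + x_3
  leading term x_1: no divisor's leading term divides it; move -x_1 to the remainder.
  leading term x_3: no divisor's leading term divides it; move x_3 to the remainder.
  remainder -x_1 + x_3 ≠ 0; add h_3 = -x_1 + x_3 to the basis.

S(f_1,h_3): lcm = x_1x_3. S = x_3^2 - 1.
  leading term x_3^2: no divisor's leading term divides it; move x_3^2 to the remainder.
  leading term 1: no divisor's leading term divides it; move -1 to the remainder.
  remainder x_3^2 - 1 ≠ 0; add h_4 = x_3^2 - 1 to the basis.

The other S-polynomials (S(f_2,h_3), S(f_1,h_4), S(f_2,h_4), S(h_3,h_4)) all reduce to 0 modulo the current basis, so we have a Gröbner basis.
Inter-reduce: drop elements whose leading term is divisible by another's, tail-reduce, and make monic.
Reduced Gröbner basis: {x_1 - x_3, x_3^2 - 1}.
Label its elements g_1 = x_1 - x_3, g_2 = x_3^2 - 1.

Reduce p = -2x_1 + 2x_3 - 1 modulo G:
  leading term x_1: subtract (-2)·g_1 from -2x_1 + 2x_3 - 1 → -1
  leading term 1: no divisor's leading term divides it; move -1 to the remainder.
  normal form = -1.
The normal form is nonzero, so p ∉ I. Since p minus its normal form lies in I, I + (p) = I + (r) where r = -1; decide whether this ideal is the whole ring.
Here r = -1 is a nonzero constant, hence a unit: 1 ∈ I + (p), the Gröbner basis of I + (p) is {1}, and the enlarged system has no common solution — adjoining p is inconsistent.

Adjoining -2x_1 + 2x_3 - 1 makes the ideal the whole ring: the system is inconsistent.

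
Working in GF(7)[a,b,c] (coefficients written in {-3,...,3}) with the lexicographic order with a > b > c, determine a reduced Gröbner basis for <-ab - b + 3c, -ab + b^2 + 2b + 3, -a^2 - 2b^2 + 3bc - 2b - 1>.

f_1 = -ab - b + 3c, LT = ab.
f_2 = -ab + b^2 + 2b + 3, LT = ab.
f_3 = -a^2 - 2b^2 + 3bc - 2b - 1, LT = a^2.

S(f_1,f_2): lcm = ab. S = b^2 + 3b - 3c + 3.
  reduce S modulo (f_1, f_2, f_3):
  remainder b^2 + 3b - 3c + 3 ≠ 0; add g_4 = b^2 + 3b - 3c + 3 to the basis.

S(f_1,f_3): lcm = a^2b. S = ab - 3ac - 2b^3 + 3b^2c - 2b^2 - b.
  reduce S modulo (f_1, f_2, f_3, g_4):
  remainder -3ac - bc - b + 2c^2 - c + 2 ≠ 0; add g_5 = -3ac - bc - b + 2c^2 - c + 2 to the basis.

S(f_2,f_3): lcm = a^2b. S = -ab^2 - 2ab - 3a - 2b^3 + 3b^2c - 2b^2 - b.
  reduce S modulo (f_1, f_2, f_3, g_4, g_5):
  remainder -3a + 3bc - b + 2c^2 - 1 ≠ 0; add g_6 = -3a + 3bc - b + 2c^2 - 1 to the basis.

S(f_1,g_5): lcm = abc. S = 2b^2c + 2b^2 + 3bc^2 + 3bc + 3b - 3c^2.
  reduce S modulo (f_1, f_2, f_3, g_4, g_5, g_6):
  remainder 3bc^2 - 3bc - 3b + 3c^2 + 1 ≠ 0; add g_7 = 3bc^2 - 3bc - 3b + 3c^2 + 1 to the basis.

S(f_3,g_5): lcm = a^2c. S = 2abc + 2ab + 3ac^2 + 2ac + 3a + 2b^2c - 3bc^2 + 2bc + c.
  reduce S modulo (f_1, f_2, f_3, g_4, g_5, g_6, g_7):
  remainder 3bc - 3b + 2c^3 + 2c^2 - 3 ≠ 0; add g_8 = 3bc - 3b + 2c^3 + 2c^2 - 3 to the basis.

S(f_1,g_8): lcm = abc. S = ab - 3ac^3 - 3ac^2 + a + bc - 3c^2.
  reduce S modulo (f_1, f_2, f_3, g_4, g_5, g_6, g_7, g_8):
  remainder -3b - 2c^4 - 2c^3 + 3c^2 + 3c + 1 ≠ 0; add g_9 = -3b - 2c^4 - 2c^3 + 3c^2 + 3c + 1 to the basis.

S(f_1,g_9): lcm = ab. S = -3ac^4 - 3ac^3 + ac^2 + ac - 2a + b - 3c.
  reduce S modulo (f_1, f_2, f_3, g_4, g_5, g_6, g_7, g_8, g_9):
  remainder -2c^5 + 2c^2 - 2c + 3 ≠ 0; add g_10 = -2c^5 + 2c^2 - 2c + 3 to the basis.

The other S-polynomials (S(f_1,g_4), S(f_2,g_4), S(f_3,g_4), S(f_2,g_5), S(g_4,g_5), S(f_1,g_6), S(f_2,g_6), S(f_3,g_6), S(g_4,g_6), S(g_5,g_6), S(f_1,g_7), S(f_2,g_7), S(f_3,g_7), S(g_4,g_7), S(g_5,g_7), S(g_6,g_7), S(f_2,g_8), S(f_3,g_8), S(g_4,g_8), S(g_5,g_8), S(g_6,g_8), S(g_7,g_8), S(f_2,g_9), S(f_3,g_9), S(g_4,g_9), S(g_5,g_9), S(g_6,g_9), S(g_7,g_9), S(g_8,g_9), S(f_1,g_10), S(f_2,g_10), S(f_3,g_10), S(g_4,g_10), S(g_5,g_10), S(g_6,g_10), S(g_7,g_10), S(g_8,g_10), S(g_9,g_10)) all reduce to 0 modulo the current basis, so we have a Gröbner basis.
Inter-reduce: drop elements whose leading term is divisible by another's, tail-reduce, and make monic.

G = {a + 2c^4 - 2c^3 - 3c^2 - 3c + 3, b + 3c^4 + 3c^3 - c^2 - c + 2, c^5 - c^2 + c + 2}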